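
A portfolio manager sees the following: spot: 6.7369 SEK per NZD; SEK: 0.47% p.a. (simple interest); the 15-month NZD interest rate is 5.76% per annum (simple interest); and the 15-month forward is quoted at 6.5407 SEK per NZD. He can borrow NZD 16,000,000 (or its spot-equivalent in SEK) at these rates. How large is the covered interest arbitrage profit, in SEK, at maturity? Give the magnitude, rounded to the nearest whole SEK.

T = 15/12 years.
Keep in NZD, deliver into the forward: 16,000,000·1.072000·6.5407 = SEK 112,186,086.40.
Swap to SEK now, deposit: 16,000,000·6.7369·1.005875 = SEK 108,423,668.60.
The quoted forward overvalues NZD, so borrow SEK, buy NZD at spot, deposit the NZD at 5.76%, and sell the proceeds forward at 6.5407.
Arbitrage profit = |112,186,086.40 − 108,423,668.60| = SEK 3,762,418.

SEK 3,762,418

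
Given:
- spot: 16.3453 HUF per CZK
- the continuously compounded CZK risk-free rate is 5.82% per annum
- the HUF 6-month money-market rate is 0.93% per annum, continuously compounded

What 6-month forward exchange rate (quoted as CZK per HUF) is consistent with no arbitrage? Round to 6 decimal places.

0.062694

T = 6/12 years.
Growth of 1 HUF over T: e^(0.0093×6/12) = 1.0046608.
Growth of 1 CZK over T: e^(0.0582×6/12) = 1.0295275.
CIP: F = S · (grow HUF)/(grow CZK) = 16.3453 × 1.0046608/1.0295275 = 15.95050 HUF per CZK.
Invert for CZK per HUF: 1 / 15.95050 = 0.062694.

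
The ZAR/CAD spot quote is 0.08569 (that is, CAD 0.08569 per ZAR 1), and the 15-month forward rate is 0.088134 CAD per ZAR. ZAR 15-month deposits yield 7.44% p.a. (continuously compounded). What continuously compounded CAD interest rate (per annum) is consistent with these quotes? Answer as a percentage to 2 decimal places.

T = 15/12 years.
By CIP, F/S equals the CAD-to-ZAR growth ratio: 0.088134/0.08569 = 1.0285214.
The ZAR side grows by e^(0.0744×15/12) = 1.0974617.
That pins the CAD growth at 1.1287628.
r = ln(1.1287628)/(15/12) = 0.096898 → 9.69%.

9.69%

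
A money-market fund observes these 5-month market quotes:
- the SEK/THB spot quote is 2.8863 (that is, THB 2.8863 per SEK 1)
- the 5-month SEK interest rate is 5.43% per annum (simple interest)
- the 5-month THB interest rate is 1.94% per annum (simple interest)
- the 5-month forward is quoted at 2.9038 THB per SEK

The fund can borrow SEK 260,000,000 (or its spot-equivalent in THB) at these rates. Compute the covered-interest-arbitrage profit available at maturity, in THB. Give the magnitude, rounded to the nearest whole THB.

T = 5/12 years.
Invest the SEK and cover forward: 260,000,000 × 1.022625 × 2.9038 = THB 772,069,603.50.
Convert at spot and invest in THB: 260,000,000 × 2.8863 × 1.00808333333 = THB 756,504,040.50.
The quoted forward overvalues SEK, so borrow THB, buy SEK at spot, deposit the SEK at 5.43%, and sell the proceeds forward at 2.9038.
Arbitrage profit = |772,069,603.50 − 756,504,040.50| = THB 15,565,563.

THB 15,565,563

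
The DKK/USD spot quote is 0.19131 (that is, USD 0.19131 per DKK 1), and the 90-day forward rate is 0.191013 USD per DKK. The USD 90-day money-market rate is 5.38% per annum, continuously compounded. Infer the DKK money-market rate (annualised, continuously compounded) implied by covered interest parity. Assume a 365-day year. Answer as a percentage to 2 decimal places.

T = 90/365 years.
By CIP, F/S equals the USD-to-DKK growth ratio: 0.191013/0.19131 = 0.9984475.
The USD side grows by e^(0.0538×90/365) = 1.0133541.
That pins the DKK growth at 1.0149298.
Take logs: ln 1.0149298 / (90/365) = 0.060101, so 6.01%.

6.01%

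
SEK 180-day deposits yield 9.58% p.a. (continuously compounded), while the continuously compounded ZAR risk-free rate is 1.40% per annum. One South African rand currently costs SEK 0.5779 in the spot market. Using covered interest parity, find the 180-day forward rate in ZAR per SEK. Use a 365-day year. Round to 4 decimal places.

T = 180/365 years.
SEK accumulates by e^(0.0958×180/365) = 1.0483776.
Growth of 1 ZAR over T: e^(0.0140×180/365) = 1.006928.
Forward (SEK per ZAR) = 0.5779 × 1.0483776 / 1.006928 = 0.6016889.
Quoted the other way: 1/0.6016889 = 1.6620 ZAR per SEK.

1.6620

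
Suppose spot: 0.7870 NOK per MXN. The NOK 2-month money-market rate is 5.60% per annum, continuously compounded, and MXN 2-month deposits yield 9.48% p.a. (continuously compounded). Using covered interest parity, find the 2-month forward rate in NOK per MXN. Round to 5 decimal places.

T = 2/12 years.
NOK accumulates by e^(0.0560×2/12) = 1.009377.
MXN growth factor: e^(0.0948×2/12) = 1.0159255.
So F = 0.787 × 1.009377 / 1.0159255 = 0.7819271 (NOK/MXN).

0.78193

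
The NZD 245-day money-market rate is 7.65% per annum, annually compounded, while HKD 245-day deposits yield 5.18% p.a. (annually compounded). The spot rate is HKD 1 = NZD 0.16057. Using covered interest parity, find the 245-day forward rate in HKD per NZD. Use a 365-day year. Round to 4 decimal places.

T = 245/365 years.
NZD accumulates by (1 + 0.0765)^(245/365) = 1.0507245.
HKD accumulates by (1 + 0.0518)^(245/365) = 1.0344804.
CIP: F = S · (grow NZD)/(grow HKD) = 0.16057 × 1.0507245/1.0344804 = 0.1630914 NZD per HKD.
Invert for HKD per NZD: 1 / 0.1630914 = 6.1315.

6.1315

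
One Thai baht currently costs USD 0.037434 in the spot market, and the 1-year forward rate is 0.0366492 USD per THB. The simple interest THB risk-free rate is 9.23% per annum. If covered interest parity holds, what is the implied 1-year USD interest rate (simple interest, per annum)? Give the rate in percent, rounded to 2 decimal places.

T = 1 year.
F/S = 0.0366492/0.037434 = 0.9790351 = (growth of USD) / (growth of THB).
The THB side grows by 1 + 0.0923×1 = 1.092300.
So the USD growth factor = 1.069400.
(1.069400 − 1)/T = 0.069400, i.e. 6.94%.

6.94%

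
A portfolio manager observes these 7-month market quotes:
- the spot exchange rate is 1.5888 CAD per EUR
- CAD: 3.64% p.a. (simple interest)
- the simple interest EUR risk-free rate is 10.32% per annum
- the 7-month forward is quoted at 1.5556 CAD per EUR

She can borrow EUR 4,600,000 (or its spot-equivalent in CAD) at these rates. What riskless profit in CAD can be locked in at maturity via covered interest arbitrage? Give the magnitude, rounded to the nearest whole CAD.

T = 7/12 years.
Keep in EUR, deliver into the forward: 4,600,000·1.060200·1.5556 = CAD 7,586,536.75.
Swap to CAD now, deposit: 4,600,000·1.5888·1.021233333 = CAD 7,463,663.39.
The quoted forward overvalues EUR, so borrow CAD, buy EUR at spot, deposit the EUR at 10.32%, and sell the proceeds forward at 1.5556.
Profit = 7,586,536.75 − 7,463,663.39 = CAD 122,873.

CAD 122,873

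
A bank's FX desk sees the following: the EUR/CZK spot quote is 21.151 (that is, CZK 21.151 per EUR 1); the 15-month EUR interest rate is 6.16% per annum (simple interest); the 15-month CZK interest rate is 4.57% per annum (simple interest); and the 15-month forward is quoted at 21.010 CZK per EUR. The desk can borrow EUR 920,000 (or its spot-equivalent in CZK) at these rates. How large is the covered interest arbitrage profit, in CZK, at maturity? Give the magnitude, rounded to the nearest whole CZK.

T = 15/12 years.
Invest the EUR and cover forward: 920,000 × 1.077000 × 21.010 = CZK 20,817,548.40.
Convert at spot and invest in CZK: 920,000 × 21.151 × 1.057125 = CZK 20,570,510.81.
The quoted forward overvalues EUR, so borrow CZK, buy EUR at spot, deposit the EUR at 6.16%, and sell the proceeds forward at 21.010.
Profit = 20,817,548.40 − 20,570,510.81 = CZK 247,038.

CZK 247,038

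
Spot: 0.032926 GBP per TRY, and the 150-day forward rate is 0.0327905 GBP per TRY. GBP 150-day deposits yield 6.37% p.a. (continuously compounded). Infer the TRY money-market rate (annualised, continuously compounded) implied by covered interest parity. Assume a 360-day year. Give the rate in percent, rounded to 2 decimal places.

T = 150/360 years.
F/S = 0.0327905/0.032926 = 0.9958847 = (growth of GBP) / (growth of TRY).
The GBP side grows by e^(0.0637×150/360) = 1.026897.
So the TRY growth factor = 1.0311405.
r = ln(1.0311405)/(150/360) = 0.073597 → 7.36%.

7.36%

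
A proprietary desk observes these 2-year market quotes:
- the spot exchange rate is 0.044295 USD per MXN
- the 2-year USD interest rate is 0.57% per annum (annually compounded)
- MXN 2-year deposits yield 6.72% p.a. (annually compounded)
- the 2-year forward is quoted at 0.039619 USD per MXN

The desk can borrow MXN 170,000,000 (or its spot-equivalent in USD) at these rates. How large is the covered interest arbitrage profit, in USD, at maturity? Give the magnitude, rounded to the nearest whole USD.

T = 2 years.
Invest the MXN and cover forward: 170,000,000 × 1.13891584 × 0.039619 = USD 7,670,860.13.
Convert at spot and invest in USD: 170,000,000 × 0.044295 × 1.01143249 = USD 7,616,238.36.
The quoted forward overvalues MXN, so borrow USD, buy MXN at spot, deposit the MXN at 6.72%, and sell the proceeds forward at 0.039619.
The gap between the two covered legs is USD 54,622.

USD 54,622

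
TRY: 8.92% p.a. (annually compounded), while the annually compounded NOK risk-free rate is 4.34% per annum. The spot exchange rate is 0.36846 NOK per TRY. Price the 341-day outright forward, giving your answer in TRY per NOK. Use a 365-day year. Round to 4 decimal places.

T = 341/365 years.
NOK accumulates by (1 + 0.0434)^(341/365) = 1.0404893.
TRY accumulates by (1 + 0.0892)^(341/365) = 1.0830978.
Forward (NOK per TRY) = 0.36846 × 1.0404893 / 1.0830978 = 0.3539650.
Invert for TRY per NOK: 1 / 0.3539650 = 2.8251.

2.8251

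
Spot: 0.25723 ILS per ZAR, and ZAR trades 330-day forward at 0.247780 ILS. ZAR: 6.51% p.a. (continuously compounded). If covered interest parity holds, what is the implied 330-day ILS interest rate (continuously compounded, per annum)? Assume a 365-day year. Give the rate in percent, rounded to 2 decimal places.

T = 330/365 years.
F/S = 0.24778/0.25723 = 0.9632624 = (growth of ILS) / (growth of ZAR).
ZAR growth factor: e^(0.0651×330/365) = 1.0606241.
So the ILS growth factor = 1.0216593.
r = ln(1.0216593)/(330/365) = 0.023701 → 2.37%.

2.37%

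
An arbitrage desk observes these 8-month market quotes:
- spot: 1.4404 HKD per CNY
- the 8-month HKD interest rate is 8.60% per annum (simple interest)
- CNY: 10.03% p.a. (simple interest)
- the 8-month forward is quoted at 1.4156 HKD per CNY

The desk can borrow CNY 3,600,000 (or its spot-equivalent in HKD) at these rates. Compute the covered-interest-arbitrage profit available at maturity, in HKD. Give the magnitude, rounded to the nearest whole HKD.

HKD 45,815

T = 8/12 years.
Invest the CNY and cover forward: 3,600,000 × 1.066866667 × 1.4156 = HKD 5,436,923.23.
Convert at spot and invest in HKD: 3,600,000 × 1.4404 × 1.057333333 = HKD 5,482,738.56.
The quoted forward undervalues CNY, so borrow CNY, convert to HKD at spot, deposit the HKD at 8.60%, and buy CNY forward at 1.4156 to cover the loan.
The gap between the two covered legs is HKD 45,815.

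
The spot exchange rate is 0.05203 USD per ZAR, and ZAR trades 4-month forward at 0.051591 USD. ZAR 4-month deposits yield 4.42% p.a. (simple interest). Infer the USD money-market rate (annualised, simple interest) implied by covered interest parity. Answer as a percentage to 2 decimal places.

T = 4/12 years.
By CIP, F/S equals the USD-to-ZAR growth ratio: 0.051591/0.05203 = 0.9915626.
ZAR growth factor: 1 + 0.0442×4/12 = 1.0147333.
So the USD growth factor = 1.0061716.
r = (1.0061716 − 1)/(4/12) = 0.018515 → 1.85%.

1.85%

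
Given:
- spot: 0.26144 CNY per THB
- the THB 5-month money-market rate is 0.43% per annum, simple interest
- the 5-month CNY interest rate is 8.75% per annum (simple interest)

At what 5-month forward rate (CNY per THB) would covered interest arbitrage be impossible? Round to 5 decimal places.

0.27049

T = 5/12 years.
Growth of 1 CNY over T: 1 + 0.0875×5/12 = 1.0364583.
THB growth factor: 1 + 0.0043×5/12 = 1.0017917.
Forward (CNY per THB) = 0.26144 × 1.0364583 / 1.0017917 = 0.2704870.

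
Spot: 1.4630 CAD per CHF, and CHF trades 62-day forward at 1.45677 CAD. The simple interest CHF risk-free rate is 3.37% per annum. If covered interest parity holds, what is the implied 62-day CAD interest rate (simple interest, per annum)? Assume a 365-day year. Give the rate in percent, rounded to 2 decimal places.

0.85%

T = 62/365 years.
By CIP, F/S equals the CAD-to-CHF growth ratio: 1.45677/1.463 = 0.9957416.
CHF growth factor: 1 + 0.0337×62/365 = 1.0057244.
Hence g_CAD = 1.0014416.
(1.0014416 − 1)/T = 0.008487, i.e. 0.85%.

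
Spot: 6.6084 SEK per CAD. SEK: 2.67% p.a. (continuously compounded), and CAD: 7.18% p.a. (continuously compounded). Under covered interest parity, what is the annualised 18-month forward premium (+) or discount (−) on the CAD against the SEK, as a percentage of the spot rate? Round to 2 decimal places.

-4.36%

T = 18/12 years.
F = S · g_SEK/g_CAD = 6.6084 × 1.0408628/1.1137136 = 6.1761280.
Annualised premium = (F − S)/S × (1/T) = (6.1761280 − 6.6084)/6.6084 ÷ (18/12) = -4.36%.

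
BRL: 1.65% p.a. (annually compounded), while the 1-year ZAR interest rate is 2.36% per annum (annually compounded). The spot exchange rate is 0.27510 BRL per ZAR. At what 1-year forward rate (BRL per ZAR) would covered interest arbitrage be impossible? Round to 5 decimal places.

T = 1 year.
BRL accumulates by (1 + 0.0165)^1 = 1.016500.
Growth of 1 ZAR over T: (1 + 0.0236)^1 = 1.023600.
CIP: F = S · (grow BRL)/(grow ZAR) = 0.2751 × 1.016500/1.023600 = 0.2731918 BRL per ZAR.

0.27319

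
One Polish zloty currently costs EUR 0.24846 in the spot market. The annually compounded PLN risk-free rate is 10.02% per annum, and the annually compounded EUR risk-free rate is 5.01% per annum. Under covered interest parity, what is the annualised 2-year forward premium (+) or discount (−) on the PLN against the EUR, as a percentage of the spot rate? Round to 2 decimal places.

T = 2 years.
CIP forward (EUR per PLN) = 0.24846 × 1.102710/1.210440 = 0.22634689.
(F − S)/S ÷ T = (0.22634689 − 0.24846)/0.24846/2 = -0.044500 → -4.45%.

-4.45%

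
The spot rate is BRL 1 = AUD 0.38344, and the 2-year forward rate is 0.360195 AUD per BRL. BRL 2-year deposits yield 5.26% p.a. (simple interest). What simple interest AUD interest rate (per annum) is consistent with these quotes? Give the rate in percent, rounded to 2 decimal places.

T = 2 years.
F/S = 0.360195/0.38344 = 0.9393777 = (growth of AUD) / (growth of BRL).
The BRL side grows by 1 + 0.0526×2 = 1.105200.
That pins the AUD growth at 1.0382002.
r = (1.0382002 − 1)/2 = 0.019100 → 1.91%.

1.91%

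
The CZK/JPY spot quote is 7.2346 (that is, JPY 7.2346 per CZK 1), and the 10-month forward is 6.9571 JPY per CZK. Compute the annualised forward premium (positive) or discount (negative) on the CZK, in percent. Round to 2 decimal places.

T = 10/12 years.
(F − S)/S = (6.9571 − 7.2346)/7.2346 = -0.0383573.
Per annum: -0.0383573 / (10/12) = -0.046029 = -4.60%.

-4.60%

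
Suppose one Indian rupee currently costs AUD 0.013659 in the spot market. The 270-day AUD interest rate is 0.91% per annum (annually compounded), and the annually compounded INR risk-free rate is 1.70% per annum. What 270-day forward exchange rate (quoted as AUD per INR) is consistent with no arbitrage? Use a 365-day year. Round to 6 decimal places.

T = 270/365 years.
AUD accumulates by (1 + 0.0091)^(270/365) = 1.0067236.
INR growth factor: (1 + 0.0170)^(270/365) = 1.0125477.
CIP: F = S · (grow AUD)/(grow INR) = 0.013659 × 1.0067236/1.0125477 = 0.01358043 AUD per INR.

0.013580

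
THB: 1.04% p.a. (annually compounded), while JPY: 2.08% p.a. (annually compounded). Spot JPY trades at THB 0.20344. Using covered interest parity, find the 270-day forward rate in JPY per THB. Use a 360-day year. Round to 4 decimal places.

T = 270/360 years.
THB growth factor: (1 + 0.0104)^(270/360) = 1.0077899.
JPY growth factor: (1 + 0.0208)^(270/360) = 1.0155598.
CIP: F = S · (grow THB)/(grow JPY) = 0.20344 × 1.0077899/1.0155598 = 0.2018835 THB per JPY.
Quoted the other way: 1/0.2018835 = 4.9534 JPY per THB.

4.9534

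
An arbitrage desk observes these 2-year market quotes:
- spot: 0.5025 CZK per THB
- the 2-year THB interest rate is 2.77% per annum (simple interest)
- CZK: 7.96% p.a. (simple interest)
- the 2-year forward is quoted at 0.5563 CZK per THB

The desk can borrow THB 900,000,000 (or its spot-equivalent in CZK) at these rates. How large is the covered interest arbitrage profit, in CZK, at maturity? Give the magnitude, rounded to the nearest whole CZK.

CZK 4,158,918

T = 2 years.
Keep in THB, deliver into the forward: 900,000,000·1.055400·0.5563 = CZK 528,407,118.00.
Swap to CZK now, deposit: 900,000,000·0.5025·1.159200 = CZK 524,248,200.00.
The quoted forward overvalues THB, so borrow CZK, buy THB at spot, deposit the THB at 2.77%, and sell the proceeds forward at 0.5563.
The gap between the two covered legs is CZK 4,158,918.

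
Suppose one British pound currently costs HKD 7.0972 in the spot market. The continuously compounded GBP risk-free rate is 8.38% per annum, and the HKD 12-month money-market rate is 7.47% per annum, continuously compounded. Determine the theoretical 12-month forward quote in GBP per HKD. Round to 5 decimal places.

T = 1 year.
Growth of 1 HKD over T: e^(0.0747×1) = 1.0775608.
Growth of 1 GBP over T: e^(0.0838×1) = 1.0874114.
Forward (HKD per GBP) = 7.0972 × 1.0775608 / 1.0874114 = 7.032908.
Quoted the other way: 1/7.032908 = 0.14219 GBP per HKD.

0.14219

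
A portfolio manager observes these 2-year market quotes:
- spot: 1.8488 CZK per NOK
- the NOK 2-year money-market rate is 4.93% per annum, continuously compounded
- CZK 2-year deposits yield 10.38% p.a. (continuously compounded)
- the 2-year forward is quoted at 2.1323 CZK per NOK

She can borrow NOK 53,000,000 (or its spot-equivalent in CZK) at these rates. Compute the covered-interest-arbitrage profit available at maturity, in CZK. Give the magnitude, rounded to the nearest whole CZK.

T = 2 years.
Route A — deposit NOK, sell forward: 53,000,000 × 1.10362476135 × 2.1323 = CZK 124,722,731.17.
Route B — convert at spot, deposit CZK: 53,000,000 × 1.8488 × 1.23072078276 = CZK 120,593,898.91.
The quoted forward overvalues NOK, so borrow CZK, buy NOK at spot, deposit the NOK at 4.93%, and sell the proceeds forward at 2.1323.
Arbitrage profit = |124,722,731.17 − 120,593,898.91| = CZK 4,128,832.

CZK 4,128,832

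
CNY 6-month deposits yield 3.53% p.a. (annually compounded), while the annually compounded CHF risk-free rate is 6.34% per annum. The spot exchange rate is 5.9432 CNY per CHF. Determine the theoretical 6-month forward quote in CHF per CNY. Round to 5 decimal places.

T = 6/12 years.
CNY accumulates by (1 + 0.0353)^(6/12) = 1.0174969.
CHF growth factor: (1 + 0.0634)^(6/12) = 1.0312129.
So F = 5.9432 × 1.0174969 / 1.0312129 = 5.864150 (CNY/CHF).
Invert for CHF per CNY: 1 / 5.864150 = 0.17053.

0.17053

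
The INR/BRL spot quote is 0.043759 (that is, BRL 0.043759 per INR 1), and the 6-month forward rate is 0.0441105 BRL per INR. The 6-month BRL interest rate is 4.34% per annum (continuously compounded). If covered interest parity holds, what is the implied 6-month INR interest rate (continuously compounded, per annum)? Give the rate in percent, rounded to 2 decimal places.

T = 6/12 years.
CIP gives F = S · g_BRL/g_INR, so g_BRL/g_INR = 0.0441105/0.043759 = 1.0080326.
BRL growth factor: e^(0.0434×6/12) = 1.0219372.
Hence g_INR = 1.0137938.
r = ln(1.0137938)/(6/12) = 0.027399 → 2.74%.

2.74%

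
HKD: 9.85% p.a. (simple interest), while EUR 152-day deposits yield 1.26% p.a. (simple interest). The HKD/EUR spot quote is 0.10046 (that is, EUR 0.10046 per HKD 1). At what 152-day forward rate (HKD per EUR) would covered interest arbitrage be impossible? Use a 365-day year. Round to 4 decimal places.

T = 152/365 years.
EUR accumulates by 1 + 0.0126×152/365 = 1.00524712.
Growth of 1 HKD over T: 1 + 0.0985×152/365 = 1.04101918.
So F = 0.10046 × 1.00524712 / 1.04101918 = 0.097007940 (EUR/HKD).
Quoted the other way: 1/0.097007940 = 10.3084 HKD per EUR.

10.3084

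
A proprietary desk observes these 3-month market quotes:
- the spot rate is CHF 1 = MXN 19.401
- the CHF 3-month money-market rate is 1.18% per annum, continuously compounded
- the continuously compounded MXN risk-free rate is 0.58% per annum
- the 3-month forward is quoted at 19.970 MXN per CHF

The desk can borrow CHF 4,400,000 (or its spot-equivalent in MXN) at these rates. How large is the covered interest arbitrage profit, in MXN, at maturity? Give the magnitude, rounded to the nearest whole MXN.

T = 3/12 years.
Route A — deposit CHF, sell forward: 4,400,000 × 1.0029543555 × 19.970 = MXN 88,127,593.31.
Route B — convert at spot, deposit MXN: 4,400,000 × 19.401 × 1.0014510518 = MXN 85,488,268.17.
The quoted forward overvalues CHF, so borrow MXN, buy CHF at spot, deposit the CHF at 1.18%, and sell the proceeds forward at 19.970.
Arbitrage profit = |88,127,593.31 − 85,488,268.17| = MXN 2,639,325.

MXN 2,639,325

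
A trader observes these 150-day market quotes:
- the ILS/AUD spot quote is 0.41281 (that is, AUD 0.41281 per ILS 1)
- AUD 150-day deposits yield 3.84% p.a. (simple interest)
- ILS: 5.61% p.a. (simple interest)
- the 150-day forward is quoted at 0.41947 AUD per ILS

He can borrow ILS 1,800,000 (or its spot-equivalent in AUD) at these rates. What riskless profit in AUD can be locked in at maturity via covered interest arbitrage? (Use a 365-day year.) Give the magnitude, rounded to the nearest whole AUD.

T = 150/365 years.
Route A — deposit ILS, sell forward: 1,800,000 × 1.02305479 × 0.41947 = AUD 772,453.43.
Route B — convert at spot, deposit AUD: 1,800,000 × 0.41281 × 1.01578082 = AUD 754,784.06.
The quoted forward overvalues ILS, so borrow AUD, buy ILS at spot, deposit the ILS at 5.61%, and sell the proceeds forward at 0.41947.
The gap between the two covered legs is AUD 17,669.

AUD 17,669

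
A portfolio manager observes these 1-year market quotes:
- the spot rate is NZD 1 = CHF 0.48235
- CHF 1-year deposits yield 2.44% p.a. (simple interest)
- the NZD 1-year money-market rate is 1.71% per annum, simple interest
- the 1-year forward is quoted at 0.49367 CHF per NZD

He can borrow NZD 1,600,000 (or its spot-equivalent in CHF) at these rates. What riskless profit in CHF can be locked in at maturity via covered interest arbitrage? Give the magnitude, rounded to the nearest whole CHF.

T = 1 year.
Invest the NZD and cover forward: 1,600,000 × 1.017100 × 0.49367 = CHF 803,378.81.
Convert at spot and invest in CHF: 1,600,000 × 0.48235 × 1.024400 = CHF 790,590.94.
The quoted forward overvalues NZD, so borrow CHF, buy NZD at spot, deposit the NZD at 1.71%, and sell the proceeds forward at 0.49367.
Profit = 803,378.81 − 790,590.94 = CHF 12,788.

CHF 12,788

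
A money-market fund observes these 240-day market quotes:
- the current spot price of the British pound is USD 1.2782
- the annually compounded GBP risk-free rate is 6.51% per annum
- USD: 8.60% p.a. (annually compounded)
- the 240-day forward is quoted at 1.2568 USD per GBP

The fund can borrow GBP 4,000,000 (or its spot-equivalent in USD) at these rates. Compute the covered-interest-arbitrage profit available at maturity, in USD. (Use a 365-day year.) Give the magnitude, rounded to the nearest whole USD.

USD 157,757

T = 240/365 years.
Route A — deposit GBP, sell forward: 4,000,000 × 1.042341708 × 1.2568 = USD 5,240,060.23.
Route B — convert at spot, deposit USD: 4,000,000 × 1.2782 × 1.055745739 = USD 5,397,816.81.
The quoted forward undervalues GBP, so borrow GBP, convert to USD at spot, deposit the USD at 8.60%, and buy GBP forward at 1.2568 to cover the loan.
Arbitrage profit = |5,240,060.23 − 5,397,816.81| = USD 157,757.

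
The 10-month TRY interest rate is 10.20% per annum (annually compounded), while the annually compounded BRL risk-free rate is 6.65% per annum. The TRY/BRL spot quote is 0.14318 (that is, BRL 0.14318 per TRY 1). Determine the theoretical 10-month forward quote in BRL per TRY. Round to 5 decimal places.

0.13933

T = 10/12 years.
Growth of 1 BRL over T: (1 + 0.0665)^(10/12) = 1.0551172.
TRY growth factor: (1 + 0.1020)^(10/12) = 1.0843047.
CIP: F = S · (grow BRL)/(grow TRY) = 0.14318 × 1.0551172/1.0843047 = 0.1393259 BRL per TRY.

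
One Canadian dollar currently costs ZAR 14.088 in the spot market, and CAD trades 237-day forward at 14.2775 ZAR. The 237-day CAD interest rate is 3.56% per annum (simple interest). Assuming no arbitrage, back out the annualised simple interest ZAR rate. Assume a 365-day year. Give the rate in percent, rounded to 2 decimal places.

T = 237/365 years.
CIP gives F = S · g_ZAR/g_CAD, so g_ZAR/g_CAD = 14.2775/14.088 = 1.0134512.
CAD growth factor: 1 + 0.0356×237/365 = 1.0231156.
That pins the ZAR growth at 1.0368777.
(1.0368777 − 1)/T = 0.056795, i.e. 5.68%.

5.68%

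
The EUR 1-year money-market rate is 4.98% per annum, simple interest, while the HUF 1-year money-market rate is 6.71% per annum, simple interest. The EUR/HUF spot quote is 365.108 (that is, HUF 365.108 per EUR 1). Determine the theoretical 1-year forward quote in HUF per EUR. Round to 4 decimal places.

T = 1 year.
Growth of 1 HUF over T: 1 + 0.0671×1 = 1.067100.
EUR accumulates by 1 + 0.0498×1 = 1.049800.
CIP: F = S · (grow HUF)/(grow EUR) = 365.108 × 1.067100/1.049800 = 371.124735 HUF per EUR.

371.1247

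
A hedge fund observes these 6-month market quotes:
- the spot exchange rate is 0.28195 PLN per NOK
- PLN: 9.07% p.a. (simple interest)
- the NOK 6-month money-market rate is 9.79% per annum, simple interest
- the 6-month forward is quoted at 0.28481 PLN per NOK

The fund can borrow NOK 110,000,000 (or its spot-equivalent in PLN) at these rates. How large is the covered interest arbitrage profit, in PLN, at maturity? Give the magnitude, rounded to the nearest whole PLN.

T = 6/12 years.
Invest the NOK and cover forward: 110,000,000 × 1.048950 × 0.28481 = PLN 32,862,659.45.
Convert at spot and invest in PLN: 110,000,000 × 0.28195 × 1.045350 = PLN 32,421,007.58.
The quoted forward overvalues NOK, so borrow PLN, buy NOK at spot, deposit the NOK at 9.79%, and sell the proceeds forward at 0.28481.
The gap between the two covered legs is PLN 441,652.

PLN 441,652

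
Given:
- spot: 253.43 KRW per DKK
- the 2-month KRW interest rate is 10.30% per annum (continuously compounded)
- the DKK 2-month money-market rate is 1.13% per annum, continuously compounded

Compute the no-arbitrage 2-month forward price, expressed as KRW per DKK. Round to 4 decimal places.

257.3330

T = 2/12 years.
KRW growth factor: e^(0.1030×2/12) = 1.017314861.
DKK growth factor: e^(0.0113×2/12) = 1.001885108.
So F = 253.43 × 1.017314861 / 1.001885108 = 257.333005 (KRW/DKK).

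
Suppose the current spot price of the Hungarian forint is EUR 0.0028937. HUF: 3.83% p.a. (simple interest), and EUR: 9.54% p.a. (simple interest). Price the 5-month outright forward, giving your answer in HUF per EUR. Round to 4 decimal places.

T = 5/12 years.
EUR growth factor: 1 + 0.0954×5/12 = 1.039750.
Growth of 1 HUF over T: 1 + 0.0383×5/12 = 1.015958333.
So F = 0.0028937 × 1.039750 / 1.015958333 = 0.00296146454 (EUR/HUF).
Invert for HUF per EUR: 1 / 0.00296146454 = 337.6708.

337.6708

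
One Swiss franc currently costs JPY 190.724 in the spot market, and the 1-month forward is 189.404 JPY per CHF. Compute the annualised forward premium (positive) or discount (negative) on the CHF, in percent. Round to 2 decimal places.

T = 1/12 years.
Period premium: (189.404 − 190.724)/190.724 = -0.0069210.
×(1/T) gives -8.31% p.a.

-8.31%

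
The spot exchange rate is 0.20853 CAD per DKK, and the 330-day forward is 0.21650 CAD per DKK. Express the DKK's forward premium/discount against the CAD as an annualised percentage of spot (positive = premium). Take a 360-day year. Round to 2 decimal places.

T = 330/360 years.
DKK trades forward at +3.82199% vs spot over the period.
Per annum: 0.0382199 / (330/360) = 0.041694 = 4.17%.

+4.17%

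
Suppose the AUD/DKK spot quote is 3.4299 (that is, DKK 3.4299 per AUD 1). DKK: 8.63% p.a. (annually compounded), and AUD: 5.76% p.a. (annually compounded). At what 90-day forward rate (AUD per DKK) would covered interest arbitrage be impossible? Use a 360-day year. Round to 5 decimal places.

T = 90/360 years.
DKK accumulates by (1 + 0.0863)^(90/360) = 1.020910.
AUD accumulates by (1 + 0.0576)^(90/360) = 1.014099.
So F = 3.4299 × 1.020910 / 1.014099 = 3.452936 (DKK/AUD).
Quoted the other way: 1/3.452936 = 0.28961 AUD per DKK.

0.28961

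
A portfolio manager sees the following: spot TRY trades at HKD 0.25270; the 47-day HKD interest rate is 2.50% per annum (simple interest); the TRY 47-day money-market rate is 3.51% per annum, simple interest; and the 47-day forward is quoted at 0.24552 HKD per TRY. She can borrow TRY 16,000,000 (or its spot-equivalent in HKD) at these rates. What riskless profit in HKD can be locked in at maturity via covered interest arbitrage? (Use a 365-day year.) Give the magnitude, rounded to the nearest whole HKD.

T = 47/365 years.
Invest the TRY and cover forward: 16,000,000 × 1.004519726 × 0.24552 = HKD 3,946,074.93.
Convert at spot and invest in HKD: 16,000,000 × 0.25270 × 1.003219178 = HKD 4,056,215.78.
The quoted forward undervalues TRY, so borrow TRY, convert to HKD at spot, deposit the HKD at 2.50%, and buy TRY forward at 0.24552 to cover the loan.
Profit = 4,056,215.78 − 3,946,074.93 = HKD 110,141.

HKD 110,141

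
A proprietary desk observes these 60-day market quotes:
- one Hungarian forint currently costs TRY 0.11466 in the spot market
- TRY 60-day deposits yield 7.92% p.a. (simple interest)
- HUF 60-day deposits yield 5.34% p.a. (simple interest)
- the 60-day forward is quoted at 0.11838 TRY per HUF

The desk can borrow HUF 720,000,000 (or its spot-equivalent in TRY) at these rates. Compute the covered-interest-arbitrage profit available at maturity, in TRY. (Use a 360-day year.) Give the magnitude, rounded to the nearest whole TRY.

TRY 2,347,250

T = 60/360 years.
Invest the HUF and cover forward: 720,000,000 × 1.008900 × 0.11838 = TRY 85,992,179.04.
Convert at spot and invest in TRY: 720,000,000 × 0.11466 × 1.013200 = TRY 83,644,928.64.
The quoted forward overvalues HUF, so borrow TRY, buy HUF at spot, deposit the HUF at 5.34%, and sell the proceeds forward at 0.11838.
The gap between the two covered legs is TRY 2,347,250.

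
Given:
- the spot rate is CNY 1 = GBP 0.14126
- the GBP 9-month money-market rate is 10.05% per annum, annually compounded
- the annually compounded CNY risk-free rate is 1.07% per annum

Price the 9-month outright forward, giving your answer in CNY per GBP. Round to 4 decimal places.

6.6413

T = 9/12 years.
GBP accumulates by (1 + 0.1005)^(9/12) = 1.0744656.
CNY accumulates by (1 + 0.0107)^(9/12) = 1.0080143.
So F = 0.14126 × 1.0744656 / 1.0080143 = 0.1505723 (GBP/CNY).
Quoted the other way: 1/0.1505723 = 6.6413 CNY per GBP.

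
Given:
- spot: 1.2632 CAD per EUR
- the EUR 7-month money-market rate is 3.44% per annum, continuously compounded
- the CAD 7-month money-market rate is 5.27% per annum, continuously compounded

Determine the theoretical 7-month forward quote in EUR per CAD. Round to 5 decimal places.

T = 7/12 years.
Growth of 1 CAD over T: e^(0.0527×7/12) = 1.0312191.
Growth of 1 EUR over T: e^(0.0344×7/12) = 1.0202694.
So F = 1.2632 × 1.0312191 / 1.0202694 = 1.276757 (CAD/EUR).
Quoted the other way: 1/1.276757 = 0.78323 EUR per CAD.

0.78323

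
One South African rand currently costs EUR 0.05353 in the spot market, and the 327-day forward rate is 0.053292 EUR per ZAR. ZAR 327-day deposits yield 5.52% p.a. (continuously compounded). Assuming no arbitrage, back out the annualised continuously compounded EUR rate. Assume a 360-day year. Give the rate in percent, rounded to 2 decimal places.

5.03%

T = 327/360 years.
F/S = 0.053292/0.05353 = 0.9955539 = (growth of EUR) / (growth of ZAR).
The ZAR side grows by e^(0.0552×327/360) = 1.0514183.
That pins the EUR growth at 1.0467436.
r = ln(1.0467436)/(327/360) = 0.050294 → 5.03%.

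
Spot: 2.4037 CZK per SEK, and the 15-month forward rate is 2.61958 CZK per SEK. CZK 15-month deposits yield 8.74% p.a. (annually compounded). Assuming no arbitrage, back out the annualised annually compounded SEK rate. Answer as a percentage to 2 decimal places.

T = 15/12 years.
F/S = 2.61958/2.4037 = 1.0898115 = (growth of CZK) / (growth of SEK).
The CZK side grows by (1 + 0.0874)^(15/12) = 1.1104184.
Hence g_SEK = 1.0189087.
Annualise: 1.0189087^(12/15) − 1 = 0.015099 = 1.51%.

1.51%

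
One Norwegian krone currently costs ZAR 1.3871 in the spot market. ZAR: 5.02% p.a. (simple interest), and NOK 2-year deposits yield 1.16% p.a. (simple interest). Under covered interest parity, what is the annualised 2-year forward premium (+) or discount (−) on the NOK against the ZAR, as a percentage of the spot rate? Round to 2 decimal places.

T = 2 years.
CIP forward (ZAR per NOK) = 1.3871 × 1.100400/1.023200 = 1.4917561.
Annualised premium = (F − S)/S × (1/T) = (1.4917561 − 1.3871)/1.3871 ÷ 2 = 3.77%.

+3.77%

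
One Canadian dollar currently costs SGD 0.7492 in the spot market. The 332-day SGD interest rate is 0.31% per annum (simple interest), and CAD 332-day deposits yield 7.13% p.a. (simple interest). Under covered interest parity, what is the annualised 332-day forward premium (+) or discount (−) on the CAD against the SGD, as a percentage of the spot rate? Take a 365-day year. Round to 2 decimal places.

-6.40%

T = 332/365 years.
F = S · g_SGD/g_CAD = 0.7492 × 1.0028197/1.0648537 = 0.7055547.
(F − S)/S ÷ T = (0.7055547 − 0.7492)/0.7492/(332/365) = -0.064046 → -6.40%.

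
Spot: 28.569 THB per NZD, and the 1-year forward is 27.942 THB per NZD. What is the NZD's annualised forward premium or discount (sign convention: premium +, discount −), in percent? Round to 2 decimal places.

T = 1 year.
NZD trades forward at -2.19469% vs spot over the period.
×(1/T) gives -2.19% p.a.

-2.19%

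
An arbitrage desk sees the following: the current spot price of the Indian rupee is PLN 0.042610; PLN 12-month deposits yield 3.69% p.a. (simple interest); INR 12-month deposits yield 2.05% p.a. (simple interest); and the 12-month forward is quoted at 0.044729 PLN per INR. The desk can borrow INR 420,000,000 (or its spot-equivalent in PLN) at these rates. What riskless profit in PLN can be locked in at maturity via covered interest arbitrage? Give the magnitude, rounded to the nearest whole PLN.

T = 1 year.
Invest the INR and cover forward: 420,000,000 × 1.020500 × 0.044729 = PLN 19,171,296.69.
Convert at spot and invest in PLN: 420,000,000 × 0.042610 × 1.036900 = PLN 18,556,569.78.
The quoted forward overvalues INR, so borrow PLN, buy INR at spot, deposit the INR at 2.05%, and sell the proceeds forward at 0.044729.
Arbitrage profit = |19,171,296.69 − 18,556,569.78| = PLN 614,727.

PLN 614,727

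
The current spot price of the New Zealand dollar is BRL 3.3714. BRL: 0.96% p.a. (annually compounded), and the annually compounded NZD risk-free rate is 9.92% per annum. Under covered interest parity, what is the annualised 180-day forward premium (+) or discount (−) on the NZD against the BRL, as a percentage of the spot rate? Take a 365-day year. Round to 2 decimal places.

-8.33%

T = 180/365 years.
F = S · g_BRL/g_NZD = 3.3714 × 1.0047228/1.0477484 = 3.2329541.
(F − S)/S ÷ T = (3.2329541 − 3.3714)/3.3714/(180/365) = -0.083270 → -8.33%.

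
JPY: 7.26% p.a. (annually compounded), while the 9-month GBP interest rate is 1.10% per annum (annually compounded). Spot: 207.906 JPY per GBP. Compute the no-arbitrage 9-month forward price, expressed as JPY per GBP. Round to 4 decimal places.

217.3362

T = 9/12 years.
JPY growth factor: (1 + 0.0726)^(9/12) = 1.053970231.
GBP accumulates by (1 + 0.0110)^(9/12) = 1.008238708.
So F = 207.906 × 1.053970231 / 1.008238708 = 217.336166 (JPY/GBP).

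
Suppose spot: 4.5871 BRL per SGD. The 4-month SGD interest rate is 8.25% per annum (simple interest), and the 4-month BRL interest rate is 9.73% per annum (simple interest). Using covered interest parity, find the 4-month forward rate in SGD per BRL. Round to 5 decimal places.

T = 4/12 years.
BRL accumulates by 1 + 0.0973×4/12 = 1.0324333.
Growth of 1 SGD over T: 1 + 0.0825×4/12 = 1.027500.
Forward (BRL per SGD) = 4.5871 × 1.0324333 / 1.027500 = 4.609124.
Quoted the other way: 1/4.609124 = 0.21696 SGD per BRL.

0.21696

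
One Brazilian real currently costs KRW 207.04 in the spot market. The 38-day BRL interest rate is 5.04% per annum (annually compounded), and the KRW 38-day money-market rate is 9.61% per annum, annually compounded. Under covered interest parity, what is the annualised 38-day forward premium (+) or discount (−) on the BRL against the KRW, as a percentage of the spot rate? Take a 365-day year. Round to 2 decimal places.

T = 38/365 years.
CIP forward (KRW per BRL) = 207.04 × 1.0095987/1.0051323 = 207.96000.
Annualised premium = (F − S)/S × (1/T) = (207.96000 − 207.04)/207.04 ÷ (38/365) = 4.27%.

+4.27%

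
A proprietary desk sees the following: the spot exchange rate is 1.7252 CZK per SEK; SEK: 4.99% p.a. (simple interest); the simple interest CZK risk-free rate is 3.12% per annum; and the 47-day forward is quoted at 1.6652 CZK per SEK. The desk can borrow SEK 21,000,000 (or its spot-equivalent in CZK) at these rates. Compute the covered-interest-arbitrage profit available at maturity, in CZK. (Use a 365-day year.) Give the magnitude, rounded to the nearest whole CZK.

T = 47/365 years.
Route A — deposit SEK, sell forward: 21,000,000 × 1.0064254795 × 1.6652 = CZK 35,193,893.88.
Route B — convert at spot, deposit CZK: 21,000,000 × 1.7252 × 1.0040175342 = CZK 36,374,752.05.
The quoted forward undervalues SEK, so borrow SEK, convert to CZK at spot, deposit the CZK at 3.12%, and buy SEK forward at 1.6652 to cover the loan.
Profit = 36,374,752.05 − 35,193,893.88 = CZK 1,180,858.

CZK 1,180,858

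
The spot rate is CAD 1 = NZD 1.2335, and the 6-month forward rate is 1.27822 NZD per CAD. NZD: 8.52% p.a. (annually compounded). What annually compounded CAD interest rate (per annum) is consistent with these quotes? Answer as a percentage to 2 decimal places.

1.06%

T = 6/12 years.
F/S = 1.27822/1.2335 = 1.0362546 = (growth of NZD) / (growth of CAD).
NZD growth factor: (1 + 0.0852)^(6/12) = 1.0417293.
That pins the CAD growth at 1.0052832.
r = 1.0052832^(12/6) − 1 = 0.010594 → 1.06%.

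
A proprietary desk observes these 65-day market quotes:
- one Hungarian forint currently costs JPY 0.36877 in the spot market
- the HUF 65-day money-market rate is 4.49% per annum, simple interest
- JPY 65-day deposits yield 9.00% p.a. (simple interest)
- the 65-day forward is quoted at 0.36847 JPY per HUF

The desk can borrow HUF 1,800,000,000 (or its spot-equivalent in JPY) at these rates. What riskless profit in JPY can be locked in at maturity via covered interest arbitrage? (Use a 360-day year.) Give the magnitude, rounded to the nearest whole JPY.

T = 65/360 years.
Keep in HUF, deliver into the forward: 1,800,000,000·1.00810694444·0.36847 = JPY 668,622,898.47.
Swap to JPY now, deposit: 1,800,000,000·0.36877·1.016250 = JPY 674,572,522.50.
The quoted forward undervalues HUF, so borrow HUF, convert to JPY at spot, deposit the JPY at 9.00%, and buy HUF forward at 0.36847 to cover the loan.
The gap between the two covered legs is JPY 5,949,624.

JPY 5,949,624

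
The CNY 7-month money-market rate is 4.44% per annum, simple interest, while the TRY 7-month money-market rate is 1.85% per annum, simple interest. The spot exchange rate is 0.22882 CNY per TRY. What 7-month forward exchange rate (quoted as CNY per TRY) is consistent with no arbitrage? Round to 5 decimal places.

0.23224

T = 7/12 years.
CNY growth factor: 1 + 0.0444×7/12 = 1.025900.
TRY accumulates by 1 + 0.0185×7/12 = 1.0107917.
Forward (CNY per TRY) = 0.22882 × 1.025900 / 1.0107917 = 0.2322402.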